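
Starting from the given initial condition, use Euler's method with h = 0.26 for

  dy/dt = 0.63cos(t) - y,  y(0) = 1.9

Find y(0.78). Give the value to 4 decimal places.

Euler: y_{n+1} = y_n + h·f(t_n, y_n).
t=0.000000, y=1.900000: f=-1.270000 → y ← 1.900000 + 0.26·(-1.270000) = 1.569800
t=0.260000, y=1.569800: f=-0.960974 → y ← 1.569800 + 0.26·(-0.960974) = 1.319947
t=0.520000, y=1.319947: f=-0.773221 → y ← 1.319947 + 0.26·(-0.773221) = 1.118909
y(0.78) ≈ 1.1189

1.1189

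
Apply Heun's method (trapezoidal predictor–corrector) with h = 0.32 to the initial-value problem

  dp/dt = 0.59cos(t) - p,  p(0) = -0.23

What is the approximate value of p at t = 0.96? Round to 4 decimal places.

Heun: k1 = f(t_n, p_n); k2 = f(t_n + h, p_n + h·k1); p_{n+1} = p_n + (h/2)·(k1 + k2).
t=0.000000, p=-0.230000:
  k1 = f(0.000000, -0.230000) = 0.820000
  k2 = f(0.320000, 0.032400) = 0.527649
  p ← -0.230000 + (0.32/2)·(0.820000 + 0.527649) = -0.014376
t=0.320000, p=-0.014376:
  k1 = f(0.320000, -0.014376) = 0.574425
  k2 = f(0.640000, 0.169440) = 0.303797
  p ← -0.014376 + (0.32/2)·(0.574425 + 0.303797) = 0.126139
t=0.640000, p=0.126139:
  k1 = f(0.640000, 0.126139) = 0.347097
  k2 = f(0.960000, 0.237210) = 0.101166
  p ← 0.126139 + (0.32/2)·(0.347097 + 0.101166) = 0.197861
p(0.96) ≈ 0.1979

0.1979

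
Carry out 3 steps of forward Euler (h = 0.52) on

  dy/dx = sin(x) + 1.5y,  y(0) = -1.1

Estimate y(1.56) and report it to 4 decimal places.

-5.2954

Euler: y_{n+1} = y_n + h·f(x_n, y_n).
x=0.000000, y=-1.100000: f=-1.650000 → y ← -1.100000 + 0.52·(-1.650000) = -1.958000
x=0.520000, y=-1.958000: f=-2.440120 → y ← -1.958000 + 0.52·(-2.440120) = -3.226862
x=1.040000, y=-3.226862: f=-3.977889 → y ← -3.226862 + 0.52·(-3.977889) = -5.295365
y(1.56) ≈ -5.2954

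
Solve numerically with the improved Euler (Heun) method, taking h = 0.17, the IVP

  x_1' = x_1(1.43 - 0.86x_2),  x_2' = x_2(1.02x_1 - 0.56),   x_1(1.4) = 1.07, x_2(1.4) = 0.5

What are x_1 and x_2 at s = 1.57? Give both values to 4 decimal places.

1.2632, 0.5558

Heun on (x_1,x_2): k1 = f(s_n, state_n); k2 = f(s_n + h, state_n + h·k1); state_{n+1} = state_n + (h/2)·(k1 + k2).
1.400000: (1.070000, 0.500000)
  k1 = (1.070000, 0.265700)
  predictor → (1.251900, 0.545169)
  k2 = (1.203270, 0.390852)
  → (1.263228, 0.555807)
(x_1(1.57), x_2(1.57)) ≈ (1.2632, 0.5558)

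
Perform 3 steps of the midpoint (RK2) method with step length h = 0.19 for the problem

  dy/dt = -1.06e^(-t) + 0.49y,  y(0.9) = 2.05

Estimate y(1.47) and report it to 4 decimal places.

Midpoint: k1 = f(t_n, y_n); k2 = f(t_n + h/2, y_n + (h/2)·k1); y_{n+1} = y_n + h·k2.
t=0.900000, y=2.050000:
  k1 = f(0.900000, 2.050000) = 0.573536
  k2 = f(0.995000, 2.104486) = 0.639291
  y ← 2.050000 + 0.19·0.639291 = 2.171465
t=1.090000, y=2.171465:
  k1 = f(1.090000, 2.171465) = 0.707629
  k2 = f(1.185000, 2.238690) = 0.772867
  y ← 2.171465 + 0.19·0.772867 = 2.318310
t=1.280000, y=2.318310:
  k1 = f(1.280000, 2.318310) = 0.841252
  k2 = f(1.375000, 2.398229) = 0.907122
  y ← 2.318310 + 0.19·0.907122 = 2.490663
y(1.47) ≈ 2.4907

2.4907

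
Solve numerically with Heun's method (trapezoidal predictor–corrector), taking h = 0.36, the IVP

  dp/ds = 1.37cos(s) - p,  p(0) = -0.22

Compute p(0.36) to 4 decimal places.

Heun: k1 = f(s_n, p_n); k2 = f(s_n + h, p_n + h·k1); p_{n+1} = p_n + (h/2)·(k1 + k2).
s=0.000000, p=-0.220000:
  k1 = f(0.000000, -0.220000) = 1.590000
  k2 = f(0.360000, 0.352400) = 0.929779
  p ← -0.220000 + (0.36/2)·(1.590000 + 0.929779) = 0.233560
p(0.36) ≈ 0.2336

0.2336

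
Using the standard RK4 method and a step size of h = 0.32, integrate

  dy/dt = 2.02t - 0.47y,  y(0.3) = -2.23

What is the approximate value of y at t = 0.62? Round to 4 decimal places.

RK4: k1 = f(t_n, y_n); k2 = f(t_n + h/2, y_n + (h/2)·k1); k3 = f(t_n + h/2, y_n + (h/2)·k2); k4 = f(t_n + h, y_n + h·k3); y_{n+1} = y_n + (h/6)·(k1 + 2k2 + 2k3 + k4).
t=0.300000, y=-2.230000:
  k1 = f(0.300000, -2.230000) = 1.654100
  k2 = f(0.460000, -1.965344) = 1.852912
  k3 = f(0.460000, -1.933534) = 1.837961
  k4 = f(0.620000, -1.641852) = 2.024071
  y ← -2.230000 + (0.32/6)·(k1 + 2k2 + 2k3 + k4) = -1.640138
y(0.62) ≈ -1.6401

-1.6401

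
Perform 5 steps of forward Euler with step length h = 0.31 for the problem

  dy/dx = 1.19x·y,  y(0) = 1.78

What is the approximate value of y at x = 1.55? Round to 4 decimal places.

Euler: y_{n+1} = y_n + h·f(x_n, y_n).
x=0.000000, y=1.780000: f=0.000000 → y ← 1.780000 + 0.31·0.000000 = 1.780000
x=0.310000, y=1.780000: f=0.656642 → y ← 1.780000 + 0.31·0.656642 = 1.983559
x=0.620000, y=1.983559: f=1.463470 → y ← 1.983559 + 0.31·1.463470 = 2.437235
x=0.930000, y=2.437235: f=2.697288 → y ← 2.437235 + 0.31·2.697288 = 3.273394
x=1.240000, y=3.273394: f=4.830220 → y ← 3.273394 + 0.31·4.830220 = 4.770762
y(1.55) ≈ 4.7708

4.7708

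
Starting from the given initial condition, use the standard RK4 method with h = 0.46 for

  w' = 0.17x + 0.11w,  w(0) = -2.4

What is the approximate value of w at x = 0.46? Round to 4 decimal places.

RK4: k1 = f(x_n, w_n); k2 = f(x_n + h/2, w_n + (h/2)·k1); k3 = f(x_n + h/2, w_n + (h/2)·k2); k4 = f(x_n + h, w_n + h·k3); w_{n+1} = w_n + (h/6)·(k1 + 2k2 + 2k3 + k4).
x=0.000000, w=-2.400000:
  k1 = f(0.000000, -2.400000) = -0.264000
  k2 = f(0.230000, -2.460720) = -0.231579
  k3 = f(0.230000, -2.453263) = -0.230759
  k4 = f(0.460000, -2.506149) = -0.197476
  w ← -2.400000 + (0.46/6)·(k1 + 2k2 + 2k3 + k4) = -2.506272
w(0.46) ≈ -2.5063

-2.5063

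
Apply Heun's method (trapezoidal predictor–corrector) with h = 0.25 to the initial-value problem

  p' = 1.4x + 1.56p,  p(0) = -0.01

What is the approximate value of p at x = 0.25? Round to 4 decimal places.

Heun: k1 = f(x_n, p_n); k2 = f(x_n + h, p_n + h·k1); p_{n+1} = p_n + (h/2)·(k1 + k2).
x=0.000000, p=-0.010000:
  k1 = f(0.000000, -0.010000) = -0.015600
  k2 = f(0.250000, -0.013900) = 0.328316
  p ← -0.010000 + (0.25/2)·(-0.015600 + 0.328316) = 0.029089
p(0.25) ≈ 0.0291

0.0291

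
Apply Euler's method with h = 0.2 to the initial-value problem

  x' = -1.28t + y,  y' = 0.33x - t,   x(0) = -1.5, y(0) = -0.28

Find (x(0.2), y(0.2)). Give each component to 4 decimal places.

-1.5560, -0.3790

Euler on (x,y): x_{n+1} = x_n + h·x', y_{n+1} = y_n + h·y'.
0.000000: (-1.500000, -0.280000); f=(-0.280000, -0.495000) → (-1.556000, -0.379000)
(x(0.2), y(0.2)) ≈ (-1.5560, -0.3790)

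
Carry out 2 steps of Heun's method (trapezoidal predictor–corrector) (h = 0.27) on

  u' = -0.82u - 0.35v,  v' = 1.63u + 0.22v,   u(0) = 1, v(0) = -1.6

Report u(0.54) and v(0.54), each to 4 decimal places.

Heun on (u,v): k1 = f(s_n, state_n); k2 = f(s_n + h, state_n + h·k1); state_{n+1} = state_n + (h/2)·(k1 + k2).
0.000000: (1.000000, -1.600000)
  k1 = (-0.260000, 1.278000)
  predictor → (0.929800, -1.254940)
  k2 = (-0.323207, 1.239487)
  → (0.921267, -1.260139)
0.270000: (0.921267, -1.260139)
  k1 = (-0.314390, 1.224435)
  predictor → (0.836382, -0.929542)
  k2 = (-0.360493, 1.158803)
  → (0.830158, -0.938402)
(u(0.54), v(0.54)) ≈ (0.8302, -0.9384)

0.8302, -0.9384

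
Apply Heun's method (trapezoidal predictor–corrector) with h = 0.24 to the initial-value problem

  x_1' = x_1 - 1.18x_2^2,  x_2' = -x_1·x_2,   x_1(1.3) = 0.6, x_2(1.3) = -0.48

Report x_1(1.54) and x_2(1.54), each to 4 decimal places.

0.6969, -0.4120

Heun on (x_1,x_2): k1 = f(s_n, state_n); k2 = f(s_n + h, state_n + h·k1); state_{n+1} = state_n + (h/2)·(k1 + k2).
1.300000: (0.600000, -0.480000)
  k1 = (0.328128, 0.288000)
  predictor → (0.678751, -0.410880)
  k2 = (0.479540, 0.278885)
  → (0.696920, -0.411974)
(x_1(1.54), x_2(1.54)) ≈ (0.6969, -0.4120)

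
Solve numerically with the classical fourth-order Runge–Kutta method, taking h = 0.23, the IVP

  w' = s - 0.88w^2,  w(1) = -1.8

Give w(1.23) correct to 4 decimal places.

-2.4163

RK4: k1 = f(s_n, w_n); k2 = f(s_n + h/2, w_n + (h/2)·k1); k3 = f(s_n + h/2, w_n + (h/2)·k2); k4 = f(s_n + h, w_n + h·k3); w_{n+1} = w_n + (h/6)·(k1 + 2k2 + 2k3 + k4).
s=1.000000, w=-1.800000:
  k1 = f(1.000000, -1.800000) = -1.851200
  k2 = f(1.115000, -2.012888) = -2.450512
  k3 = f(1.115000, -2.081809) = -2.698857
  k4 = f(1.230000, -2.420737) = -3.926772
  w ← -1.800000 + (0.23/6)·(k1 + 2k2 + 2k3 + k4) = -2.416274
w(1.23) ≈ -2.4163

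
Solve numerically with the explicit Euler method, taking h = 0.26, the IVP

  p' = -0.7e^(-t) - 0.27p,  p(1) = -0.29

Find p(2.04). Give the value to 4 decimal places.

-0.3829

Euler: p_{n+1} = p_n + h·f(t_n, p_n).
t=1.000000, p=-0.290000: f=-0.179216 → p ← -0.290000 + 0.26·(-0.179216) = -0.336596
t=1.260000, p=-0.336596: f=-0.107677 → p ← -0.336596 + 0.26·(-0.107677) = -0.364592
t=1.520000, p=-0.364592: f=-0.054658 → p ← -0.364592 + 0.26·(-0.054658) = -0.378803
t=1.780000, p=-0.378803: f=-0.015770 → p ← -0.378803 + 0.26·(-0.015770) = -0.382903
p(2.04) ≈ -0.3829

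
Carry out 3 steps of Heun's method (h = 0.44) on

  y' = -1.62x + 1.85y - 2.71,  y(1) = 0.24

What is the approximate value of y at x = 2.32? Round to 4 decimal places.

Heun: k1 = f(x_n, y_n); k2 = f(x_n + h, y_n + h·k1); y_{n+1} = y_n + (h/2)·(k1 + k2).
x=1.000000, y=0.240000:
  k1 = f(1.000000, 0.240000) = -3.886000
  k2 = f(1.440000, -1.469840) = -7.762004
  y ← 0.240000 + (0.44/2)·(-3.886000 + (-7.762004)) = -2.322561
x=1.440000, y=-2.322561:
  k1 = f(1.440000, -2.322561) = -9.339538
  k2 = f(1.880000, -6.431957) = -17.654721
  y ← -2.322561 + (0.44/2)·(-9.339538 + (-17.654721)) = -8.261298
x=1.880000, y=-8.261298:
  k1 = f(1.880000, -8.261298) = -21.039001
  k2 = f(2.320000, -17.518458) = -38.877548
  y ← -8.261298 + (0.44/2)·(-21.039001 + (-38.877548)) = -21.442939
y(2.32) ≈ -21.4429

-21.4429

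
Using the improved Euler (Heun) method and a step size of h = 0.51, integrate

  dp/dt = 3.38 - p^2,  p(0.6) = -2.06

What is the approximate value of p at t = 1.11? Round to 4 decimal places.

Heun: k1 = f(t_n, p_n); k2 = f(t_n + h, p_n + h·k1); p_{n+1} = p_n + (h/2)·(k1 + k2).
t=0.600000, p=-2.060000:
  k1 = f(0.600000, -2.060000) = -0.863600
  k2 = f(1.110000, -2.500436) = -2.872180
  p ← -2.060000 + (0.51/2)·(-0.863600 + (-2.872180)) = -3.012624
p(1.11) ≈ -3.0126

-3.0126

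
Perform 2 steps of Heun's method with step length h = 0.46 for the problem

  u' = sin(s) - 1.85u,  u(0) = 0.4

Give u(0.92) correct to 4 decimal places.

Heun: k1 = f(s_n, u_n); k2 = f(s_n + h, u_n + h·k1); u_{n+1} = u_n + (h/2)·(k1 + k2).
s=0.000000, u=0.400000:
  k1 = f(0.000000, 0.400000) = -0.740000
  k2 = f(0.460000, 0.059600) = 0.333688
  u ← 0.400000 + (0.46/2)·(-0.740000 + 0.333688) = 0.306548
s=0.460000, u=0.306548:
  k1 = f(0.460000, 0.306548) = -0.123166
  k2 = f(0.920000, 0.249892) = 0.333302
  u ← 0.306548 + (0.46/2)·(-0.123166 + 0.333302) = 0.354879
u(0.92) ≈ 0.3549

0.3549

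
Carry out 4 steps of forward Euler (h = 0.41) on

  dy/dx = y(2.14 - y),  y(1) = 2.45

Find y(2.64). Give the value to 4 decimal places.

Euler: y_{n+1} = y_n + h·f(x_n, y_n).
x=1.000000, y=2.450000: f=-0.759500 → y ← 2.450000 + 0.41·(-0.759500) = 2.138605
x=1.410000, y=2.138605: f=0.002983 → y ← 2.138605 + 0.41·0.002983 = 2.139828
x=1.820000, y=2.139828: f=0.000368 → y ← 2.139828 + 0.41·0.000368 = 2.139979
x=2.230000, y=2.139979: f=0.000045 → y ← 2.139979 + 0.41·0.000045 = 2.139997
y(2.64) ≈ 2.1400

2.1400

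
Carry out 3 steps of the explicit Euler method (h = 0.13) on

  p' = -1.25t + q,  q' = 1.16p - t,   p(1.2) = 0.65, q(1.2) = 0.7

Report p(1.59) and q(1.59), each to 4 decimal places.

0.2478, 0.4240

Euler on (p,q): p_{n+1} = p_n + h·p', q_{n+1} = q_n + h·q'.
1.200000: (0.650000, 0.700000); f=(-0.800000, -0.446000) → (0.546000, 0.642020)
1.330000: (0.546000, 0.642020); f=(-1.020480, -0.696640) → (0.413338, 0.551457)
1.460000: (0.413338, 0.551457); f=(-1.273543, -0.980528) → (0.247777, 0.423988)
(p(1.59), q(1.59)) ≈ (0.2478, 0.4240)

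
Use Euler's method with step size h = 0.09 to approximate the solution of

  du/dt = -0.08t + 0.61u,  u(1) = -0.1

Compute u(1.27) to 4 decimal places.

-0.1422

Euler: u_{n+1} = u_n + h·f(t_n, u_n).
t=1.000000, u=-0.100000: f=-0.141000 → u ← -0.100000 + 0.09·(-0.141000) = -0.112690
t=1.090000, u=-0.112690: f=-0.155941 → u ← -0.112690 + 0.09·(-0.155941) = -0.126725
t=1.180000, u=-0.126725: f=-0.171702 → u ← -0.126725 + 0.09·(-0.171702) = -0.142178
u(1.27) ≈ -0.1422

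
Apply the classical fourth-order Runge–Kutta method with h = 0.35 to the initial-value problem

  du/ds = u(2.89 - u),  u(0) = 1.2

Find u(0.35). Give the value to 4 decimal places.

RK4: k1 = f(s_n, u_n); k2 = f(s_n + h/2, u_n + (h/2)·k1); k3 = f(s_n + h/2, u_n + (h/2)·k2); k4 = f(s_n + h, u_n + h·k3); u_{n+1} = u_n + (h/6)·(k1 + 2k2 + 2k3 + k4).
s=0.000000, u=1.200000:
  k1 = f(0.000000, 1.200000) = 2.028000
  k2 = f(0.175000, 1.554900) = 2.075947
  k3 = f(0.175000, 1.563291) = 2.074032
  k4 = f(0.350000, 1.925911) = 1.856749
  u ← 1.200000 + (0.35/6)·(k1 + 2k2 + 2k3 + k4) = 1.910775
u(0.35) ≈ 1.9108

1.9108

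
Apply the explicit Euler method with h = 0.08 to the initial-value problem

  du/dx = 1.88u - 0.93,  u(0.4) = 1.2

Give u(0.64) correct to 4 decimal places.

1.5685

Euler: u_{n+1} = u_n + h·f(x_n, u_n).
x=0.400000, u=1.200000: f=1.326000 → u ← 1.200000 + 0.08·1.326000 = 1.306080
x=0.480000, u=1.306080: f=1.525430 → u ← 1.306080 + 0.08·1.525430 = 1.428114
x=0.560000, u=1.428114: f=1.754855 → u ← 1.428114 + 0.08·1.754855 = 1.568503
u(0.64) ≈ 1.5685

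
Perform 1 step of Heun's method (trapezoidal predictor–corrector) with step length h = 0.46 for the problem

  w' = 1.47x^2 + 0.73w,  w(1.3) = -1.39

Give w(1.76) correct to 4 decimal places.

-0.1246

Heun: k1 = f(x_n, w_n); k2 = f(x_n + h, w_n + h·k1); w_{n+1} = w_n + (h/2)·(k1 + k2).
x=1.300000, w=-1.390000:
  k1 = f(1.300000, -1.390000) = 1.469600
  k2 = f(1.760000, -0.713984) = 4.032264
  w ← -1.390000 + (0.46/2)·(1.469600 + 4.032264) = -0.124571
w(1.76) ≈ -0.1246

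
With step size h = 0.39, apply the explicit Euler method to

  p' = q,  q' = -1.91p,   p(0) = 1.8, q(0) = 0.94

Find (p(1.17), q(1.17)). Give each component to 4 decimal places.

1.2245, -3.5122

Euler on (p,q): p_{n+1} = p_n + h·p', q_{n+1} = q_n + h·q'.
0.000000: (1.800000, 0.940000); f=(0.940000, -3.438000) → (2.166600, -0.400820)
0.390000: (2.166600, -0.400820); f=(-0.400820, -4.138206) → (2.010280, -2.014720)
0.780000: (2.010280, -2.014720); f=(-2.014720, -3.839635) → (1.224539, -3.512178)
(p(1.17), q(1.17)) ≈ (1.2245, -3.5122)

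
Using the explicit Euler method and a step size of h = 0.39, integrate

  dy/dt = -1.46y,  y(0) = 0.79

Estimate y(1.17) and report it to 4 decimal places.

0.0631

Euler: y_{n+1} = y_n + h·f(t_n, y_n).
t=0.000000, y=0.790000: f=-1.153400 → y ← 0.790000 + 0.39·(-1.153400) = 0.340174
t=0.390000, y=0.340174: f=-0.496654 → y ← 0.340174 + 0.39·(-0.496654) = 0.146479
t=0.780000, y=0.146479: f=-0.213859 → y ← 0.146479 + 0.39·(-0.213859) = 0.063074
y(1.17) ≈ 0.0631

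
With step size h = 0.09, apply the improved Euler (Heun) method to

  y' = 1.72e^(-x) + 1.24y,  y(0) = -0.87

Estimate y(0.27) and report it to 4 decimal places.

-0.7282

Heun: k1 = f(x_n, y_n); k2 = f(x_n + h, y_n + h·k1); y_{n+1} = y_n + (h/2)·(k1 + k2).
x=0.000000, y=-0.870000:
  k1 = f(0.000000, -0.870000) = 0.641200
  k2 = f(0.090000, -0.812292) = 0.564720
  y ← -0.870000 + (0.09/2)·(0.641200 + 0.564720) = -0.815734
x=0.090000, y=-0.815734:
  k1 = f(0.090000, -0.815734) = 0.560452
  k2 = f(0.180000, -0.765293) = 0.487702
  y ← -0.815734 + (0.09/2)·(0.560452 + 0.487702) = -0.768567
x=0.180000, y=-0.768567:
  k1 = f(0.180000, -0.768567) = 0.483642
  k2 = f(0.270000, -0.725039) = 0.413964
  y ← -0.768567 + (0.09/2)·(0.483642 + 0.413964) = -0.728174
y(0.27) ≈ -0.7282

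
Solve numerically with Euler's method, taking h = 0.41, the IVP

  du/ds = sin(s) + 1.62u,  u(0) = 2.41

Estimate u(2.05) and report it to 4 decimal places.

33.3997

Euler: u_{n+1} = u_n + h·f(s_n, u_n).
s=0.000000, u=2.410000: f=3.904200 → u ← 2.410000 + 0.41·3.904200 = 4.010722
s=0.410000, u=4.010722: f=6.895979 → u ← 4.010722 + 0.41·6.895979 = 6.838073
s=0.820000, u=6.838073: f=11.808825 → u ← 6.838073 + 0.41·11.808825 = 11.679692
s=1.230000, u=11.679692: f=19.863589 → u ← 11.679692 + 0.41·19.863589 = 19.823763
s=1.640000, u=19.823763: f=33.112102 → u ← 19.823763 + 0.41·33.112102 = 33.399725
u(2.05) ≈ 33.3997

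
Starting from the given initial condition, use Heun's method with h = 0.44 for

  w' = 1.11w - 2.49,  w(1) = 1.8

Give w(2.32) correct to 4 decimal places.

0.4015

Heun: k1 = f(t_n, w_n); k2 = f(t_n + h, w_n + h·k1); w_{n+1} = w_n + (h/2)·(k1 + k2).
t=1.000000, w=1.800000:
  k1 = f(1.000000, 1.800000) = -0.492000
  k2 = f(1.440000, 1.583520) = -0.732293
  w ← 1.800000 + (0.44/2)·(-0.492000 + (-0.732293)) = 1.530656
t=1.440000, w=1.530656:
  k1 = f(1.440000, 1.530656) = -0.790972
  k2 = f(1.880000, 1.182628) = -1.177283
  w ← 1.530656 + (0.44/2)·(-0.790972 + (-1.177283)) = 1.097639
t=1.880000, w=1.097639:
  k1 = f(1.880000, 1.097639) = -1.271620
  k2 = f(2.320000, 0.538126) = -1.892680
  w ← 1.097639 + (0.44/2)·(-1.271620 + (-1.892680)) = 0.401493
w(2.32) ≈ 0.4015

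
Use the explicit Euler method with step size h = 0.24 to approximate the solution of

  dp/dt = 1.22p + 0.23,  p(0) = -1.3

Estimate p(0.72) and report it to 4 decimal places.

-2.5901

Euler: p_{n+1} = p_n + h·f(t_n, p_n).
t=0.000000, p=-1.300000: f=-1.356000 → p ← -1.300000 + 0.24·(-1.356000) = -1.625440
t=0.240000, p=-1.625440: f=-1.753037 → p ← -1.625440 + 0.24·(-1.753037) = -2.046169
t=0.480000, p=-2.046169: f=-2.266326 → p ← -2.046169 + 0.24·(-2.266326) = -2.590087
p(0.72) ≈ -2.5901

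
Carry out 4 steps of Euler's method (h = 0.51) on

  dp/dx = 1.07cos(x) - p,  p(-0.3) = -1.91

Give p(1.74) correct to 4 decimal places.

Euler: p_{n+1} = p_n + h·f(x_n, p_n).
x=-0.300000, p=-1.910000: f=2.932210 → p ← -1.910000 + 0.51·2.932210 = -0.414573
x=0.210000, p=-0.414573: f=1.461066 → p ← -0.414573 + 0.51·1.461066 = 0.330571
x=0.720000, p=0.330571: f=0.473861 → p ← 0.330571 + 0.51·0.473861 = 0.572240
x=1.230000, p=0.572240: f=-0.214606 → p ← 0.572240 + 0.51·(-0.214606) = 0.462791
p(1.74) ≈ 0.4628

0.4628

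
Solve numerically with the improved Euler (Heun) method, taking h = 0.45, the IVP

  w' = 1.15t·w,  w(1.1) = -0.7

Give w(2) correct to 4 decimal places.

Heun: k1 = f(t_n, w_n); k2 = f(t_n + h, w_n + h·k1); w_{n+1} = w_n + (h/2)·(k1 + k2).
t=1.100000, w=-0.700000:
  k1 = f(1.100000, -0.700000) = -0.885500
  k2 = f(1.550000, -1.098475) = -1.958032
  w ← -0.700000 + (0.45/2)·(-0.885500 + (-1.958032)) = -1.339795
t=1.550000, w=-1.339795:
  k1 = f(1.550000, -1.339795) = -2.388184
  k2 = f(2.000000, -2.414477) = -5.553298
  w ← -1.339795 + (0.45/2)·(-2.388184 + (-5.553298)) = -3.126628
w(2) ≈ -3.1266

-3.1266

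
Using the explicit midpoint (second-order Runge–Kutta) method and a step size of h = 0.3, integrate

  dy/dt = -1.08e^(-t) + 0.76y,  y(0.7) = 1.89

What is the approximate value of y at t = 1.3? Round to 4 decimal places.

2.6592

Midpoint: k1 = f(t_n, y_n); k2 = f(t_n + h/2, y_n + (h/2)·k1); y_{n+1} = y_n + h·k2.
t=0.700000, y=1.890000:
  k1 = f(0.700000, 1.890000) = 0.900088
  k2 = f(0.850000, 2.025013) = 1.077402
  y ← 1.890000 + 0.3·1.077402 = 2.213221
t=1.000000, y=2.213221:
  k1 = f(1.000000, 2.213221) = 1.284738
  k2 = f(1.150000, 2.405931) = 1.486540
  y ← 2.213221 + 0.3·1.486540 = 2.659183
y(1.3) ≈ 2.6592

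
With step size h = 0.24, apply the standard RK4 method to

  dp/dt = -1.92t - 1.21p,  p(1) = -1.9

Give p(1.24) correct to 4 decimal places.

-1.8714

RK4: k1 = f(t_n, p_n); k2 = f(t_n + h/2, p_n + (h/2)·k1); k3 = f(t_n + h/2, p_n + (h/2)·k2); k4 = f(t_n + h, p_n + h·k3); p_{n+1} = p_n + (h/6)·(k1 + 2k2 + 2k3 + k4).
t=1.000000, p=-1.900000:
  k1 = f(1.000000, -1.900000) = 0.379000
  k2 = f(1.120000, -1.854520) = 0.093569
  k3 = f(1.120000, -1.888772) = 0.135014
  k4 = f(1.240000, -1.867597) = -0.121008
  p ← -1.900000 + (0.24/6)·(k1 + 2k2 + 2k3 + k4) = -1.871394
p(1.24) ≈ -1.8714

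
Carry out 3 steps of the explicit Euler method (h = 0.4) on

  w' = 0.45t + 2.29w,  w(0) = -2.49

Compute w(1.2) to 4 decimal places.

-17.2321

Euler: w_{n+1} = w_n + h·f(t_n, w_n).
t=0.000000, w=-2.490000: f=-5.702100 → w ← -2.490000 + 0.4·(-5.702100) = -4.770840
t=0.400000, w=-4.770840: f=-10.745224 → w ← -4.770840 + 0.4·(-10.745224) = -9.068929
t=0.800000, w=-9.068929: f=-20.407848 → w ← -9.068929 + 0.4·(-20.407848) = -17.232069
w(1.2) ≈ -17.2321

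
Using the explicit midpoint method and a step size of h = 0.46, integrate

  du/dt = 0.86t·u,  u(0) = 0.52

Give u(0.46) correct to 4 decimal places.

0.5673

Midpoint: k1 = f(t_n, u_n); k2 = f(t_n + h/2, u_n + (h/2)·k1); u_{n+1} = u_n + h·k2.
t=0.000000, u=0.520000:
  k1 = f(0.000000, 0.520000) = 0.000000
  k2 = f(0.230000, 0.520000) = 0.102856
  u ← 0.520000 + 0.46·0.102856 = 0.567314
u(0.46) ≈ 0.5673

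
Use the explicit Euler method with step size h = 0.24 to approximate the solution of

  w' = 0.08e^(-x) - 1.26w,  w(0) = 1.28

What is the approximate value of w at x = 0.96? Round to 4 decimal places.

Euler: w_{n+1} = w_n + h·f(x_n, w_n).
x=0.000000, w=1.280000: f=-1.532800 → w ← 1.280000 + 0.24·(-1.532800) = 0.912128
x=0.240000, w=0.912128: f=-1.086351 → w ← 0.912128 + 0.24·(-1.086351) = 0.651404
x=0.480000, w=0.651404: f=-0.771266 → w ← 0.651404 + 0.24·(-0.771266) = 0.466300
x=0.720000, w=0.466300: f=-0.548598 → w ← 0.466300 + 0.24·(-0.548598) = 0.334636
w(0.96) ≈ 0.3346

0.3346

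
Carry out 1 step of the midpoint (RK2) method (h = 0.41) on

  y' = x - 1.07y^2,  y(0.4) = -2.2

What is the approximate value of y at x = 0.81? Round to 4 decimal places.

Midpoint: k1 = f(x_n, y_n); k2 = f(x_n + h/2, y_n + (h/2)·k1); y_{n+1} = y_n + h·k2.
x=0.400000, y=-2.200000:
  k1 = f(0.400000, -2.200000) = -4.778800
  k2 = f(0.605000, -3.179654) = -10.212914
  y ← -2.200000 + 0.41·(-10.212914) = -6.387295
y(0.81) ≈ -6.3873

-6.3873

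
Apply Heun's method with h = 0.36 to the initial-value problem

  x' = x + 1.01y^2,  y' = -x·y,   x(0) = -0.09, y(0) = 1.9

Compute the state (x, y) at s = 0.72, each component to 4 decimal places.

Heun on (x,y): k1 = f(s_n, state_n); k2 = f(s_n + h, state_n + h·k1); state_{n+1} = state_n + (h/2)·(k1 + k2).
0.000000: (-0.090000, 1.900000)
  k1 = (3.556100, 0.171000)
  predictor → (1.190196, 1.961560)
  k2 = (5.076391, -2.334641)
  → (1.463848, 1.510545)
0.360000: (1.463848, 1.510545)
  k1 = (3.768411, -2.211208)
  predictor → (2.820476, 0.714510)
  k2 = (3.336106, -2.015258)
  → (2.742661, 0.749781)
(x(0.72), y(0.72)) ≈ (2.7427, 0.7498)

2.7427, 0.7498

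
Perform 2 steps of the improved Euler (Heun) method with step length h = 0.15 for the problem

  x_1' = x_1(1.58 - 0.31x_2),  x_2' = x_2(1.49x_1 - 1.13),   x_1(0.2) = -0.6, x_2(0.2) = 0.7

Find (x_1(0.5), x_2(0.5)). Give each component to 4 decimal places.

Heun on (x_1,x_2): k1 = f(t_n, state_n); k2 = f(t_n + h, state_n + h·k1); state_{n+1} = state_n + (h/2)·(k1 + k2).
0.200000: (-0.600000, 0.700000)
  k1 = (-0.817800, -1.416800)
  predictor → (-0.722670, 0.487480)
  k2 = (-1.032610, -1.075760)
  → (-0.738781, 0.513058)
0.350000: (-0.738781, 0.513058)
  k1 = (-1.049772, -1.144521)
  predictor → (-0.896247, 0.341380)
  k2 = (-1.321222, -0.841640)
  → (-0.916605, 0.364096)
(x_1(0.5), x_2(0.5)) ≈ (-0.9166, 0.3641)

-0.9166, 0.3641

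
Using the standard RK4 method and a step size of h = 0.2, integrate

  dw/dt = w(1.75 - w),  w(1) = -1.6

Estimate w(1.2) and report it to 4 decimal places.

-3.6607

RK4: k1 = f(t_n, w_n); k2 = f(t_n + h/2, w_n + (h/2)·k1); k3 = f(t_n + h/2, w_n + (h/2)·k2); k4 = f(t_n + h, w_n + h·k3); w_{n+1} = w_n + (h/6)·(k1 + 2k2 + 2k3 + k4).
t=1.000000, w=-1.600000:
  k1 = f(1.000000, -1.600000) = -5.360000
  k2 = f(1.100000, -2.136000) = -8.300496
  k3 = f(1.100000, -2.430050) = -10.157728
  k4 = f(1.200000, -3.631546) = -19.543328
  w ← -1.600000 + (0.2/6)·(k1 + 2k2 + 2k3 + k4) = -3.660659
w(1.2) ≈ -3.6607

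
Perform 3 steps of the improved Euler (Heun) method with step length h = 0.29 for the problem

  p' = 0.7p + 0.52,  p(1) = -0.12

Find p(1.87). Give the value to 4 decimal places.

Heun: k1 = f(s_n, p_n); k2 = f(s_n + h, p_n + h·k1); p_{n+1} = p_n + (h/2)·(k1 + k2).
s=1.000000, p=-0.120000:
  k1 = f(1.000000, -0.120000) = 0.436000
  k2 = f(1.290000, 0.006440) = 0.524508
  p ← -0.120000 + (0.29/2)·(0.436000 + 0.524508) = 0.019274
s=1.290000, p=0.019274:
  k1 = f(1.290000, 0.019274) = 0.533492
  k2 = f(1.580000, 0.173986) = 0.641790
  p ← 0.019274 + (0.29/2)·(0.533492 + 0.641790) = 0.189690
s=1.580000, p=0.189690:
  k1 = f(1.580000, 0.189690) = 0.652783
  k2 = f(1.870000, 0.378997) = 0.785298
  p ← 0.189690 + (0.29/2)·(0.652783 + 0.785298) = 0.398211
p(1.87) ≈ 0.3982

0.3982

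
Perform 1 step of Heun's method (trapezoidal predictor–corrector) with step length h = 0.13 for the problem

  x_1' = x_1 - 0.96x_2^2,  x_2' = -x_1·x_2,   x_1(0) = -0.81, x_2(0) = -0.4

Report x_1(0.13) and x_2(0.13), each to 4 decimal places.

-0.9456, -0.4479

Heun on (x_1,x_2): k1 = f(t_n, state_n); k2 = f(t_n + h, state_n + h·k1); state_{n+1} = state_n + (h/2)·(k1 + k2).
0.000000: (-0.810000, -0.400000)
  k1 = (-0.963600, -0.324000)
  predictor → (-0.935268, -0.442120)
  k2 = (-1.122919, -0.413501)
  → (-0.945624, -0.447938)
(x_1(0.13), x_2(0.13)) ≈ (-0.9456, -0.4479)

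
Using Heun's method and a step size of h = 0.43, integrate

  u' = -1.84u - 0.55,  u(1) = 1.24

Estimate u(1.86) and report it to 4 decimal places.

0.1201

Heun: k1 = f(x_n, u_n); k2 = f(x_n + h, u_n + h·k1); u_{n+1} = u_n + (h/2)·(k1 + k2).
x=1.000000, u=1.240000:
  k1 = f(1.000000, 1.240000) = -2.831600
  k2 = f(1.430000, 0.022412) = -0.591238
  u ← 1.240000 + (0.43/2)·(-2.831600 + (-0.591238)) = 0.504090
x=1.430000, u=0.504090:
  k1 = f(1.430000, 0.504090) = -1.477525
  k2 = f(1.860000, -0.131246) = -0.308507
  u ← 0.504090 + (0.43/2)·(-1.477525 + (-0.308507)) = 0.120093
u(1.86) ≈ 0.1201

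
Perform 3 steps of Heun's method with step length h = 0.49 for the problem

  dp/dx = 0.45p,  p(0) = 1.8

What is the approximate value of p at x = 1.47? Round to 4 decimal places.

3.4720

Heun: k1 = f(x_n, p_n); k2 = f(x_n + h, p_n + h·k1); p_{n+1} = p_n + (h/2)·(k1 + k2).
x=0.000000, p=1.800000:
  k1 = f(0.000000, 1.800000) = 0.810000
  k2 = f(0.490000, 2.196900) = 0.988605
  p ← 1.800000 + (0.49/2)·(0.810000 + 0.988605) = 2.240658
x=0.490000, p=2.240658:
  k1 = f(0.490000, 2.240658) = 1.008296
  k2 = f(0.980000, 2.734723) = 1.230626
  p ← 2.240658 + (0.49/2)·(1.008296 + 1.230626) = 2.789194
x=0.980000, p=2.789194:
  k1 = f(0.980000, 2.789194) = 1.255137
  k2 = f(1.470000, 3.404211) = 1.531895
  p ← 2.789194 + (0.49/2)·(1.255137 + 1.531895) = 3.472017
p(1.47) ≈ 3.4720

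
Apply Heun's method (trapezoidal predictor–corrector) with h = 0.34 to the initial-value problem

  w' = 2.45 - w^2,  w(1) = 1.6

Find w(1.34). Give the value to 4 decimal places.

Heun: k1 = f(x_n, w_n); k2 = f(x_n + h, w_n + h·k1); w_{n+1} = w_n + (h/2)·(k1 + k2).
x=1.000000, w=1.600000:
  k1 = f(1.000000, 1.600000) = -0.110000
  k2 = f(1.340000, 1.562600) = 0.008281
  w ← 1.600000 + (0.34/2)·(-0.110000 + 0.008281) = 1.582708
w(1.34) ≈ 1.5827

1.5827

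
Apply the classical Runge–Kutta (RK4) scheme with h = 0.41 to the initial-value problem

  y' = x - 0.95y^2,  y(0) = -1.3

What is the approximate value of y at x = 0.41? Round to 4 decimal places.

-2.4666

RK4: k1 = f(x_n, y_n); k2 = f(x_n + h/2, y_n + (h/2)·k1); k3 = f(x_n + h/2, y_n + (h/2)·k2); k4 = f(x_n + h, y_n + h·k3); y_{n+1} = y_n + (h/6)·(k1 + 2k2 + 2k3 + k4).
x=0.000000, y=-1.300000:
  k1 = f(0.000000, -1.300000) = -1.605500
  k2 = f(0.205000, -1.629128) = -2.316354
  k3 = f(0.205000, -1.774852) = -2.787596
  k4 = f(0.410000, -2.442914) = -5.259440
  y ← -1.300000 + (0.41/6)·(k1 + 2k2 + 2k3 + k4) = -2.466644
y(0.41) ≈ -2.4666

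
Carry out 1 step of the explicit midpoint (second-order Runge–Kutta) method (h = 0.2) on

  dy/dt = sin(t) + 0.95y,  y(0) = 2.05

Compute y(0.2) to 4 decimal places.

2.4965

Midpoint: k1 = f(t_n, y_n); k2 = f(t_n + h/2, y_n + (h/2)·k1); y_{n+1} = y_n + h·k2.
t=0.000000, y=2.050000:
  k1 = f(0.000000, 2.050000) = 1.947500
  k2 = f(0.100000, 2.244750) = 2.232346
  y ← 2.050000 + 0.2·2.232346 = 2.496469
y(0.2) ≈ 2.4965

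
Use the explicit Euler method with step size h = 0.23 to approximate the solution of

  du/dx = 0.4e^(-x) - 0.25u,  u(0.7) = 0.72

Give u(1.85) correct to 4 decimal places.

0.6673

Euler: u_{n+1} = u_n + h·f(x_n, u_n).
x=0.700000, u=0.720000: f=0.018634 → u ← 0.720000 + 0.23·0.018634 = 0.724286
x=0.930000, u=0.724286: f=-0.023250 → u ← 0.724286 + 0.23·(-0.023250) = 0.718938
x=1.160000, u=0.718938: f=-0.054340 → u ← 0.718938 + 0.23·(-0.054340) = 0.706440
x=1.390000, u=0.706440: f=-0.076980 → u ← 0.706440 + 0.23·(-0.076980) = 0.688735
x=1.620000, u=0.688735: f=-0.093024 → u ← 0.688735 + 0.23·(-0.093024) = 0.667339
u(1.85) ≈ 0.6673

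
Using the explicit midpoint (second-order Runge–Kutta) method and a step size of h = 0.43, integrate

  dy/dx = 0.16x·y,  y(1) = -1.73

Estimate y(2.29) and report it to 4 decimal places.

-2.4222

Midpoint: k1 = f(x_n, y_n); k2 = f(x_n + h/2, y_n + (h/2)·k1); y_{n+1} = y_n + h·k2.
x=1.000000, y=-1.730000:
  k1 = f(1.000000, -1.730000) = -0.276800
  k2 = f(1.215000, -1.789512) = -0.347881
  y ← -1.730000 + 0.43·(-0.347881) = -1.879589
x=1.430000, y=-1.879589:
  k1 = f(1.430000, -1.879589) = -0.430050
  k2 = f(1.645000, -1.972050) = -0.519043
  y ← -1.879589 + 0.43·(-0.519043) = -2.102778
x=1.860000, y=-2.102778:
  k1 = f(1.860000, -2.102778) = -0.625787
  k2 = f(2.075000, -2.237322) = -0.742791
  y ← -2.102778 + 0.43·(-0.742791) = -2.422178
y(2.29) ≈ -2.4222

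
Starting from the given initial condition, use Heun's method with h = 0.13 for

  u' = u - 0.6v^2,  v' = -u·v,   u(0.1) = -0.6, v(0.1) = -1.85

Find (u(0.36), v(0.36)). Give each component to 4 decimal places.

-1.5178, -2.3926

Heun on (u,v): k1 = f(s_n, state_n); k2 = f(s_n + h, state_n + h·k1); state_{n+1} = state_n + (h/2)·(k1 + k2).
0.100000: (-0.600000, -1.850000)
  k1 = (-2.653500, -1.110000)
  predictor → (-0.944955, -1.994300)
  k2 = (-3.331294, -1.884524)
  → (-0.989012, -2.044644)
0.230000: (-0.989012, -2.044644)
  k1 = (-3.497353, -2.022177)
  predictor → (-1.443668, -2.307527)
  k2 = (-4.638476, -3.331302)
  → (-1.517841, -2.392620)
(u(0.36), v(0.36)) ≈ (-1.5178, -2.3926)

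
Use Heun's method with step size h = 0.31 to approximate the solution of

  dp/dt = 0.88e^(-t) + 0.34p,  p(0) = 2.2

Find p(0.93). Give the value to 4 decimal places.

Heun: k1 = f(t_n, p_n); k2 = f(t_n + h, p_n + h·k1); p_{n+1} = p_n + (h/2)·(k1 + k2).
t=0.000000, p=2.200000:
  k1 = f(0.000000, 2.200000) = 1.628000
  k2 = f(0.310000, 2.704680) = 1.565025
  p ← 2.200000 + (0.31/2)·(1.628000 + 1.565025) = 2.694919
t=0.310000, p=2.694919:
  k1 = f(0.310000, 2.694919) = 1.561706
  k2 = f(0.620000, 3.179048) = 1.554267
  p ← 2.694919 + (0.31/2)·(1.561706 + 1.554267) = 3.177895
t=0.620000, p=3.177895:
  k1 = f(0.620000, 3.177895) = 1.553875
  k2 = f(0.930000, 3.659596) = 1.591470
  p ← 3.177895 + (0.31/2)·(1.553875 + 1.591470) = 3.665423
p(0.93) ≈ 3.6654

3.6654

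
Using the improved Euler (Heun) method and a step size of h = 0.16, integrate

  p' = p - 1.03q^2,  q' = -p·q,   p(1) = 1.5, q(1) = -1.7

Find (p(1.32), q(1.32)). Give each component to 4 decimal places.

Heun on (p,q): k1 = f(s_n, state_n); k2 = f(s_n + h, state_n + h·k1); state_{n+1} = state_n + (h/2)·(k1 + k2).
1.000000: (1.500000, -1.700000)
  k1 = (-1.476700, 2.550000)
  predictor → (1.263728, -1.292000)
  k2 = (-0.455614, 1.632737)
  → (1.345415, -1.365381)
1.160000: (1.345415, -1.365381)
  k1 = (-0.574779, 1.837004)
  predictor → (1.253450, -1.071460)
  k2 = (0.070982, 1.343022)
  → (1.305111, -1.110979)
(p(1.32), q(1.32)) ≈ (1.3051, -1.1110)

1.3051, -1.1110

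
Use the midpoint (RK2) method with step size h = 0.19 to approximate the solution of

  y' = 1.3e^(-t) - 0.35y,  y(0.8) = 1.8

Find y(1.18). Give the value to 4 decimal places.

Midpoint: k1 = f(t_n, y_n); k2 = f(t_n + h/2, y_n + (h/2)·k1); y_{n+1} = y_n + h·k2.
t=0.800000, y=1.800000:
  k1 = f(0.800000, 1.800000) = -0.045872
  k2 = f(0.895000, 1.795642) = -0.097285
  y ← 1.800000 + 0.19·(-0.097285) = 1.781516
t=0.990000, y=1.781516:
  k1 = f(0.990000, 1.781516) = -0.140481
  k2 = f(1.085000, 1.768170) = -0.179587
  y ← 1.781516 + 0.19·(-0.179587) = 1.747394
y(1.18) ≈ 1.7474

1.7474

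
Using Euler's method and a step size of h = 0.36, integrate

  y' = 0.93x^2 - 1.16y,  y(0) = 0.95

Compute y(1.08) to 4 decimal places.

Euler: y_{n+1} = y_n + h·f(x_n, y_n).
x=0.000000, y=0.950000: f=-1.102000 → y ← 0.950000 + 0.36·(-1.102000) = 0.553280
x=0.360000, y=0.553280: f=-0.521277 → y ← 0.553280 + 0.36·(-0.521277) = 0.365620
x=0.720000, y=0.365620: f=0.057992 → y ← 0.365620 + 0.36·0.057992 = 0.386498
y(1.08) ≈ 0.3865

0.3865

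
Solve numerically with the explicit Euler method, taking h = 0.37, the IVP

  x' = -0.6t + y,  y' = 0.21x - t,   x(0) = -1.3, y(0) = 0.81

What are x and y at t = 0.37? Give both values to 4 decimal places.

-1.0003, 0.7090

Euler on (x,y): x_{n+1} = x_n + h·x', y_{n+1} = y_n + h·y'.
0.000000: (-1.300000, 0.810000); f=(0.810000, -0.273000) → (-1.000300, 0.708990)
(x(0.37), y(0.37)) ≈ (-1.0003, 0.7090)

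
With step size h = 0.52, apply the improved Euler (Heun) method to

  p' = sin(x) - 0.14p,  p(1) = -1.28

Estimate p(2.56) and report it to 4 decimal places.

Heun: k1 = f(x_n, p_n); k2 = f(x_n + h, p_n + h·k1); p_{n+1} = p_n + (h/2)·(k1 + k2).
x=1.000000, p=-1.280000:
  k1 = f(1.000000, -1.280000) = 1.020671
  k2 = f(1.520000, -0.749251) = 1.103605
  p ← -1.280000 + (0.52/2)·(1.020671 + 1.103605) = -0.727688
x=1.520000, p=-0.727688:
  k1 = f(1.520000, -0.727688) = 1.100586
  k2 = f(2.040000, -0.155383) = 0.913682
  p ← -0.727688 + (0.52/2)·(1.100586 + 0.913682) = -0.203978
x=2.040000, p=-0.203978:
  k1 = f(2.040000, -0.203978) = 0.920486
  k2 = f(2.560000, 0.274674) = 0.510901
  p ← -0.203978 + (0.52/2)·(0.920486 + 0.510901) = 0.168182
p(2.56) ≈ 0.1682

0.1682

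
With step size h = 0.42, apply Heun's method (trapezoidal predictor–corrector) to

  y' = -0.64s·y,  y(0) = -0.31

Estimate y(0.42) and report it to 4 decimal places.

-0.2925

Heun: k1 = f(s_n, y_n); k2 = f(s_n + h, y_n + h·k1); y_{n+1} = y_n + (h/2)·(k1 + k2).
s=0.000000, y=-0.310000:
  k1 = f(0.000000, -0.310000) = 0.000000
  k2 = f(0.420000, -0.310000) = 0.083328
  y ← -0.310000 + (0.42/2)·(0.000000 + 0.083328) = -0.292501
y(0.42) ≈ -0.2925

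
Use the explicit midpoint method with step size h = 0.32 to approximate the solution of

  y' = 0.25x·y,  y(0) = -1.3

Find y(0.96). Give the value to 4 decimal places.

Midpoint: k1 = f(x_n, y_n); k2 = f(x_n + h/2, y_n + (h/2)·k1); y_{n+1} = y_n + h·k2.
x=0.000000, y=-1.300000:
  k1 = f(0.000000, -1.300000) = 0.000000
  k2 = f(0.160000, -1.300000) = -0.052000
  y ← -1.300000 + 0.32·(-0.052000) = -1.316640
x=0.320000, y=-1.316640:
  k1 = f(0.320000, -1.316640) = -0.105331
  k2 = f(0.480000, -1.333493) = -0.160019
  y ← -1.316640 + 0.32·(-0.160019) = -1.367846
x=0.640000, y=-1.367846:
  k1 = f(0.640000, -1.367846) = -0.218855
  k2 = f(0.800000, -1.402863) = -0.280573
  y ← -1.367846 + 0.32·(-0.280573) = -1.457629
y(0.96) ≈ -1.4576

-1.4576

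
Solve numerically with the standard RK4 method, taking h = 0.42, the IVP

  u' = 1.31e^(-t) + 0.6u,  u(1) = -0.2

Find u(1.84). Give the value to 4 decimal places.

RK4: k1 = f(t_n, u_n); k2 = f(t_n + h/2, u_n + (h/2)·k1); k3 = f(t_n + h/2, u_n + (h/2)·k2); k4 = f(t_n + h, u_n + h·k3); u_{n+1} = u_n + (h/6)·(k1 + 2k2 + 2k3 + k4).
t=1.000000, u=-0.200000:
  k1 = f(1.000000, -0.200000) = 0.361922
  k2 = f(1.210000, -0.123996) = 0.316241
  k3 = f(1.210000, -0.133589) = 0.310485
  k4 = f(1.420000, -0.069596) = 0.274888
  u ← -0.200000 + (0.42/6)·(k1 + 2k2 + 2k3 + k4) = -0.067682
t=1.420000, u=-0.067682:
  k1 = f(1.420000, -0.067682) = 0.276036
  k2 = f(1.630000, -0.009714) = 0.250839
  k3 = f(1.630000, -0.015006) = 0.247664
  k4 = f(1.840000, 0.036337) = 0.229853
  u ← -0.067682 + (0.42/6)·(k1 + 2k2 + 2k3 + k4) = 0.037521
u(1.84) ≈ 0.0375

0.0375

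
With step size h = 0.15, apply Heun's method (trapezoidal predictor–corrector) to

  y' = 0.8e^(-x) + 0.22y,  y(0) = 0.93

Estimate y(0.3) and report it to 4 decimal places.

1.2087

Heun: k1 = f(x_n, y_n); k2 = f(x_n + h, y_n + h·k1); y_{n+1} = y_n + (h/2)·(k1 + k2).
x=0.000000, y=0.930000:
  k1 = f(0.000000, 0.930000) = 1.004600
  k2 = f(0.150000, 1.080690) = 0.926318
  y ← 0.930000 + (0.15/2)·(1.004600 + 0.926318) = 1.074819
x=0.150000, y=1.074819:
  k1 = f(0.150000, 1.074819) = 0.925027
  k2 = f(0.300000, 1.213573) = 0.859641
  y ← 1.074819 + (0.15/2)·(0.925027 + 0.859641) = 1.208669
y(0.3) ≈ 1.2087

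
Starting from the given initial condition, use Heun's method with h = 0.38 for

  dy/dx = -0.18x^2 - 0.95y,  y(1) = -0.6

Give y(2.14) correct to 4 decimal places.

Heun: k1 = f(x_n, y_n); k2 = f(x_n + h, y_n + h·k1); y_{n+1} = y_n + (h/2)·(k1 + k2).
x=1.000000, y=-0.600000:
  k1 = f(1.000000, -0.600000) = 0.390000
  k2 = f(1.380000, -0.451800) = 0.086418
  y ← -0.600000 + (0.38/2)·(0.390000 + 0.086418) = -0.509481
x=1.380000, y=-0.509481:
  k1 = f(1.380000, -0.509481) = 0.141215
  k2 = f(1.760000, -0.455819) = -0.124540
  y ← -0.509481 + (0.38/2)·(0.141215 + (-0.124540)) = -0.506312
x=1.760000, y=-0.506312:
  k1 = f(1.760000, -0.506312) = -0.076571
  k2 = f(2.140000, -0.535409) = -0.315689
  y ← -0.506312 + (0.38/2)·(-0.076571 + (-0.315689)) = -0.580842
y(2.14) ≈ -0.5808

-0.5808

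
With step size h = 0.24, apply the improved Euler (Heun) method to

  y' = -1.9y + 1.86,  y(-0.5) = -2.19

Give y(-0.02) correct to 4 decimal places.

-0.3516

Heun: k1 = f(t_n, y_n); k2 = f(t_n + h, y_n + h·k1); y_{n+1} = y_n + (h/2)·(k1 + k2).
t=-0.500000, y=-2.190000:
  k1 = f(-0.500000, -2.190000) = 6.021000
  k2 = f(-0.260000, -0.744960) = 3.275424
  y ← -2.190000 + (0.24/2)·(6.021000 + 3.275424) = -1.074429
t=-0.260000, y=-1.074429:
  k1 = f(-0.260000, -1.074429) = 3.901415
  k2 = f(-0.020000, -0.138089) = 2.122370
  y ← -1.074429 + (0.24/2)·(3.901415 + 2.122370) = -0.351575
y(-0.02) ≈ -0.3516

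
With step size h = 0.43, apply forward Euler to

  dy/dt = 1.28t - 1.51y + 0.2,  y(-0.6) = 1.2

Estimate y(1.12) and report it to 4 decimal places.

0.5528

Euler: y_{n+1} = y_n + h·f(t_n, y_n).
t=-0.600000, y=1.200000: f=-2.380000 → y ← 1.200000 + 0.43·(-2.380000) = 0.176600
t=-0.170000, y=0.176600: f=-0.284266 → y ← 0.176600 + 0.43·(-0.284266) = 0.054366
t=0.260000, y=0.054366: f=0.450708 → y ← 0.054366 + 0.43·0.450708 = 0.248170
t=0.690000, y=0.248170: f=0.708463 → y ← 0.248170 + 0.43·0.708463 = 0.552809
y(1.12) ≈ 0.5528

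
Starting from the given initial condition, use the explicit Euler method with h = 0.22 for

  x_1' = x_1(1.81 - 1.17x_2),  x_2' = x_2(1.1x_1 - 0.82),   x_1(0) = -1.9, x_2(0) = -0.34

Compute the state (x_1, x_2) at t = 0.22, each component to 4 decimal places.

-2.8229, -0.1223

Euler on (x_1,x_2): x_1_{n+1} = x_1_n + h·x_1', x_2_{n+1} = x_2_n + h·x_2'.
0.000000: (-1.900000, -0.340000); f=(-4.194820, 0.989400) → (-2.822860, -0.122332)
(x_1(0.22), x_2(0.22)) ≈ (-2.8229, -0.1223)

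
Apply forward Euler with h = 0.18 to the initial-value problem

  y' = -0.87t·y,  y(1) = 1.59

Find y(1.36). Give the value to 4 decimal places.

Euler: y_{n+1} = y_n + h·f(t_n, y_n).
t=1.000000, y=1.590000: f=-1.383300 → y ← 1.590000 + 0.18·(-1.383300) = 1.341006
t=1.180000, y=1.341006: f=-1.376677 → y ← 1.341006 + 0.18·(-1.376677) = 1.093204
y(1.36) ≈ 1.0932

1.0932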